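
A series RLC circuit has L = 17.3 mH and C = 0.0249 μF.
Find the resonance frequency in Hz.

Step 1 — Resonance condition Im(Z)=0 gives ω₀ = 1/√(LC).
Step 2 — ω₀ = 1/√(0.0173·2.49e-08) = 4.818e+04 rad/s.
Step 3 — f₀ = ω₀/(2π) = 7668 Hz.

f₀ = 7668 Hz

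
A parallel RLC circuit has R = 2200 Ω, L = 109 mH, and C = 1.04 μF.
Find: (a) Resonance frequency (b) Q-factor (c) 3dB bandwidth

Step 1 — Resonance: ω₀ = 1/√(LC) = 1/√(0.109·1.04e-06) = 2970 rad/s.
Step 2 — f₀ = ω₀/(2π) = 472.7 Hz.
Step 3 — Parallel Q: Q = R/(ω₀L) = 2200/(2970·0.109) = 6.796.
Step 4 — Bandwidth: Δω = ω₀/Q = 437.1 rad/s; BW = Δω/(2π) = 69.56 Hz.

(a) f₀ = 472.7 Hz  (b) Q = 6.796  (c) BW = 69.56 Hz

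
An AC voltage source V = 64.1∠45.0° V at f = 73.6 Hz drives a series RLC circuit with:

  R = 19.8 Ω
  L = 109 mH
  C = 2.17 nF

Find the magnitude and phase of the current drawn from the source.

Step 1 — Angular frequency: ω = 2π·f = 2π·73.6 = 462.4 rad/s.
Step 2 — Component impedances:
  R: Z = R = 19.8 Ω
  L: Z = jωL = j·462.4·0.109 = 0 + j50.41 Ω
  C: Z = 1/(jωC) = -j/(ω·C) = 0 - j9.965e+05 Ω
Step 3 — Series combination: Z_total = R + L + C = 19.8 - j9.965e+05 Ω = 9.965e+05∠-90.0° Ω.
Step 4 — Source phasor: V = 64.1∠45.0° V = 45.33 + j45.33 V.
Step 5 — Ohm's law: I = V / Z_total = (45.33 + j45.33) / (19.8 - j9.965e+05) = -4.549e-05 + j4.549e-05 A.
Step 6 — Convert to polar: |I| = 6.433e-05 A, ∠I = 135.0°.

I = 6.433e-05∠135.0° A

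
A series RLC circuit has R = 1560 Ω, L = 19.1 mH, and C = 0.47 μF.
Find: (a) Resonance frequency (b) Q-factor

Step 1 — Resonance condition Im(Z)=0 gives ω₀ = 1/√(LC).
Step 2 — ω₀ = 1/√(0.0191·4.7e-07) = 1.055e+04 rad/s.
Step 3 — f₀ = ω₀/(2π) = 1680 Hz.
Step 4 — Series Q: Q = ω₀L/R = 1.055e+04·0.0191/1560 = 0.1292.

(a) f₀ = 1680 Hz  (b) Q = 0.1292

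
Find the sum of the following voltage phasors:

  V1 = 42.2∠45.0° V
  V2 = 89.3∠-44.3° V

Step 1 — Convert each phasor to rectangular form:
  V1 = 42.2·(cos(45.0°) + j·sin(45.0°)) = 29.84 + j29.84 V
  V2 = 89.3·(cos(-44.3°) + j·sin(-44.3°)) = 63.91 - j62.37 V
Step 2 — Sum components: V_total = 93.75 - j32.53 V.
Step 3 — Convert to polar: |V_total| = 99.23 V, ∠V_total = -19.1°.

V_total = 99.23∠-19.1° V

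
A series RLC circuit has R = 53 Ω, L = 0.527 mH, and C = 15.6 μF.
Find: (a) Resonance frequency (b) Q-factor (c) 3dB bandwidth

Step 1 — Resonance: ω₀ = 1/√(LC) = 1/√(0.000527·1.56e-05) = 1.103e+04 rad/s.
Step 2 — f₀ = ω₀/(2π) = 1755 Hz.
Step 3 — Series Q: Q = ω₀L/R = 1.103e+04·0.000527/53 = 0.1097.
Step 4 — Bandwidth: Δω = ω₀/Q = 1.006e+05 rad/s; BW = Δω/(2π) = 1.601e+04 Hz.

(a) f₀ = 1755 Hz  (b) Q = 0.1097  (c) BW = 1.601e+04 Hz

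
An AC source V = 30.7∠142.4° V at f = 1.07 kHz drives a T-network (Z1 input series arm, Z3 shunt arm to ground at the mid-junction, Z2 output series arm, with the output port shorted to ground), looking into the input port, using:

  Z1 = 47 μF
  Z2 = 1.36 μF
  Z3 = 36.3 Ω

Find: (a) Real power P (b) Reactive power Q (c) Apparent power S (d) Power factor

Step 1 — Angular frequency: ω = 2π·f = 2π·1070 = 6723 rad/s.
Step 2 — Component impedances:
  Z1: Z = 1/(jωC) = -j/(ω·C) = 0 - j3.165 Ω
  Z2: Z = 1/(jωC) = -j/(ω·C) = 0 - j109.4 Ω
  Z3: Z = R = 36.3 Ω
Step 3 — With the output port shorted to ground, the output series arm Z2 runs from the junction to ground; the shunt arm Z3 also runs from the junction to ground. They appear in parallel: Z3 || Z2 = 32.7 - j10.85 Ω.
Step 4 — Series with input arm Z1: Z_in = Z1 + (Z3 || Z2) = 32.7 - j14.02 Ω = 35.58∠-23.2° Ω.
Step 5 — Source phasor: V = 30.7∠142.4° V = -24.32 + j18.73 V.
Step 6 — Current: I = V / Z = -0.8358 + j0.2145 A = 0.8629∠165.6° A.
Step 7 — Complex power: S = V·I* = 24.35 - j10.44 VA.
Step 8 — Real power: P = Re(S) = 24.35 W.
Step 9 — Reactive power: Q = Im(S) = -10.44 VAR.
Step 10 — Apparent power: |S| = 26.49 VA.
Step 11 — Power factor: PF = P/|S| = 0.9191 (leading).

(a) P = 24.35 W  (b) Q = -10.44 VAR  (c) S = 26.49 VA  (d) PF = 0.9191 (leading)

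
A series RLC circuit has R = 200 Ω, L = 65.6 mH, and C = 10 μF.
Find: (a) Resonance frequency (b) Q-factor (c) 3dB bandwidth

Step 1 — Resonance condition Im(Z)=0 gives ω₀ = 1/√(LC).
Step 2 — ω₀ = 1/√(0.0656·1e-05) = 1235 rad/s.
Step 3 — f₀ = ω₀/(2π) = 196.5 Hz.
Step 4 — Series Q: Q = ω₀L/R = 1235·0.0656/200 = 0.405.
Step 5 — 3dB bandwidth: Δω = ω₀/Q = 3049 rad/s; BW = Δω/(2π) = 485.2 Hz.

(a) f₀ = 196.5 Hz  (b) Q = 0.405  (c) BW = 485.2 Hz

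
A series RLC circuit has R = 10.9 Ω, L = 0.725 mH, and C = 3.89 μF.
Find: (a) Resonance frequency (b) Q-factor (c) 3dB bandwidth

Step 1 — Resonance condition Im(Z)=0 gives ω₀ = 1/√(LC).
Step 2 — ω₀ = 1/√(0.000725·3.89e-06) = 1.883e+04 rad/s.
Step 3 — f₀ = ω₀/(2π) = 2997 Hz.
Step 4 — Series Q: Q = ω₀L/R = 1.883e+04·0.000725/10.9 = 1.252.
Step 5 — 3dB bandwidth: Δω = ω₀/Q = 1.503e+04 rad/s; BW = Δω/(2π) = 2393 Hz.

(a) f₀ = 2997 Hz  (b) Q = 1.252  (c) BW = 2393 Hz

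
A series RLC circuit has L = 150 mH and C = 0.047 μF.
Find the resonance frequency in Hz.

Step 1 — Resonance condition Im(Z)=0 gives ω₀ = 1/√(LC).
Step 2 — ω₀ = 1/√(0.15·4.7e-08) = 1.191e+04 rad/s.
Step 3 — f₀ = ω₀/(2π) = 1896 Hz.

f₀ = 1896 Hz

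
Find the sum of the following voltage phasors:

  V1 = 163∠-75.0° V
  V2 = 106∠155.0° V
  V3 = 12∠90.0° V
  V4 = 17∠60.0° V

Step 1 — Convert each phasor to rectangular form:
  V1 = 163·(cos(-75.0°) + j·sin(-75.0°)) = 42.19 - j157.4 V
  V2 = 106·(cos(155.0°) + j·sin(155.0°)) = -96.07 + j44.8 V
  V3 = 12·(cos(90.0°) + j·sin(90.0°)) = 0 + j12 V
  V4 = 17·(cos(60.0°) + j·sin(60.0°)) = 8.5 + j14.72 V
Step 2 — Sum components: V_total = -45.38 - j85.93 V.
Step 3 — Convert to polar: |V_total| = 97.17 V, ∠V_total = -117.8°.

V_total = 97.17∠-117.8° V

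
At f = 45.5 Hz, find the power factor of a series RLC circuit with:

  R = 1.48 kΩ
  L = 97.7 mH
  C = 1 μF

Step 1 — Angular frequency: ω = 2π·f = 2π·45.5 = 285.9 rad/s.
Step 2 — Component impedances:
  R: Z = R = 1480 Ω
  L: Z = jωL = j·285.9·0.0977 = 0 + j27.93 Ω
  C: Z = 1/(jωC) = -j/(ω·C) = 0 - j3498 Ω
Step 3 — Series combination: Z_total = R + L + C = 1480 - j3470 Ω = 3772∠-66.9° Ω.
Step 4 — Power factor: PF = cos(φ) = Re(Z)/|Z| = 1480/3772.4 = 0.3923.
Step 5 — Type: Im(Z) = -3470 ⇒ leading (phase φ = -66.9°).

PF = 0.3923 (leading, φ = -66.9°)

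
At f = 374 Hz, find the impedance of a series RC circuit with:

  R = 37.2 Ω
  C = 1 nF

Step 1 — Angular frequency: ω = 2π·f = 2π·374 = 2350 rad/s.
Step 2 — Component impedances:
  R: Z = R = 37.2 Ω
  C: Z = 1/(jωC) = -j/(ω·C) = 0 - j4.255e+05 Ω
Step 3 — Series combination: Z_total = R + C = 37.2 - j4.255e+05 Ω = 4.255e+05∠-90.0° Ω.

Z = 37.2 - j4.255e+05 Ω = 4.255e+05∠-90.0° Ω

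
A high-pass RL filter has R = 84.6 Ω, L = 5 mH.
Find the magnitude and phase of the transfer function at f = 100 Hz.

Step 1 — Angular frequency: ω = 2π·100 = 628.3 rad/s.
Step 2 — Transfer function: H(jω) = jωL/(R + jωL).
Step 3 — Numerator jωL = j·3.142; denominator R + jωL = 84.6 + j3.142.
Step 4 — H = 0.001377 + j0.03708.
Step 5 — Magnitude: |H| = 0.03711 (-28.6 dB); phase: φ = 87.9°.

|H| = 0.03711 (-28.6 dB), φ = 87.9°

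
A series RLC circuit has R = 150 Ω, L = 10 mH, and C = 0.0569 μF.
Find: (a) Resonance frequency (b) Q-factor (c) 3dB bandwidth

Step 1 — Resonance: ω₀ = 1/√(LC) = 1/√(0.01·5.69e-08) = 4.192e+04 rad/s.
Step 2 — f₀ = ω₀/(2π) = 6672 Hz.
Step 3 — Series Q: Q = ω₀L/R = 4.192e+04·0.01/150 = 2.795.
Step 4 — Bandwidth: Δω = ω₀/Q = 1.5e+04 rad/s; BW = Δω/(2π) = 2387 Hz.

(a) f₀ = 6672 Hz  (b) Q = 2.795  (c) BW = 2387 Hz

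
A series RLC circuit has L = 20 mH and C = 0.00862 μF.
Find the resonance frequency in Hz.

Step 1 — Resonance condition Im(Z)=0 gives ω₀ = 1/√(LC).
Step 2 — ω₀ = 1/√(0.02·8.62e-09) = 7.616e+04 rad/s.
Step 3 — f₀ = ω₀/(2π) = 1.212e+04 Hz.

f₀ = 1.212e+04 Hz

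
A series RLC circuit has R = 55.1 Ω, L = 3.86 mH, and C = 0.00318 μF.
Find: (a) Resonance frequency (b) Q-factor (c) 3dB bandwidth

Step 1 — Resonance condition Im(Z)=0 gives ω₀ = 1/√(LC).
Step 2 — ω₀ = 1/√(0.00386·3.18e-09) = 2.854e+05 rad/s.
Step 3 — f₀ = ω₀/(2π) = 4.543e+04 Hz.
Step 4 — Series Q: Q = ω₀L/R = 2.854e+05·0.00386/55.1 = 20.
Step 5 — 3dB bandwidth: Δω = ω₀/Q = 1.427e+04 rad/s; BW = Δω/(2π) = 2272 Hz.

(a) f₀ = 4.543e+04 Hz  (b) Q = 20  (c) BW = 2272 Hz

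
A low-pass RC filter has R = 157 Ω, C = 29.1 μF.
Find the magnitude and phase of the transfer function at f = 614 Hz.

Step 1 — Angular frequency: ω = 2π·614 = 3858 rad/s.
Step 2 — Transfer function: H(jω) = 1/(1 + jωRC).
Step 3 — Denominator: 1 + jωRC = 1 + j·3858·157·2.91e-05 = 1 + j17.63.
Step 4 — H = 0.003209 - j0.05655.
Step 5 — Magnitude: |H| = 0.05664 (-24.9 dB); phase: φ = -86.8°.

|H| = 0.05664 (-24.9 dB), φ = -86.8°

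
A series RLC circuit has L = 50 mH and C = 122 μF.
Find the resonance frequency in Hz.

Step 1 — Resonance condition Im(Z)=0 gives ω₀ = 1/√(LC).
Step 2 — ω₀ = 1/√(0.05·0.000122) = 404.9 rad/s.
Step 3 — f₀ = ω₀/(2π) = 64.44 Hz.

f₀ = 64.44 Hz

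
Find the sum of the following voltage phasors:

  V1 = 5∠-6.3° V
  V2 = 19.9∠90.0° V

Step 1 — Convert each phasor to rectangular form:
  V1 = 5·(cos(-6.3°) + j·sin(-6.3°)) = 4.97 - j0.5487 V
  V2 = 19.9·(cos(90.0°) + j·sin(90.0°)) = 0 + j19.9 V
Step 2 — Sum components: V_total = 4.97 + j19.35 V.
Step 3 — Convert to polar: |V_total| = 19.98 V, ∠V_total = 75.6°.

V_total = 19.98∠75.6° V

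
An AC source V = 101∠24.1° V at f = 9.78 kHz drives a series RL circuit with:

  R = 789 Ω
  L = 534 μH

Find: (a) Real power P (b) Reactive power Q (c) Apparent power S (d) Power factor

Step 1 — Angular frequency: ω = 2π·f = 2π·9780 = 6.145e+04 rad/s.
Step 2 — Component impedances:
  R: Z = R = 789 Ω
  L: Z = jωL = j·6.145e+04·0.000534 = 0 + j32.81 Ω
Step 3 — Series combination: Z_total = R + L = 789 + j32.81 Ω = 789.7∠2.4° Ω.
Step 4 — Source phasor: V = 101∠24.1° V = 92.2 + j41.24 V.
Step 5 — Current: I = V / Z = 0.1188 + j0.04733 A = 0.1279∠21.7° A.
Step 6 — Complex power: S = V·I* = 12.91 + j0.5368 VA.
Step 7 — Real power: P = Re(S) = 12.91 W.
Step 8 — Reactive power: Q = Im(S) = 0.5368 VAR.
Step 9 — Apparent power: |S| = 12.92 VA.
Step 10 — Power factor: PF = P/|S| = 0.9991 (lagging).

(a) P = 12.91 W  (b) Q = 0.5368 VAR  (c) S = 12.92 VA  (d) PF = 0.9991 (lagging)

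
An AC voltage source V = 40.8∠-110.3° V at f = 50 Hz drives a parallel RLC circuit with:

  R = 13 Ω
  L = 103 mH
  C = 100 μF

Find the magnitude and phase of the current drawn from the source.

Step 1 — Angular frequency: ω = 2π·f = 2π·50 = 314.2 rad/s.
Step 2 — Component impedances:
  R: Z = R = 13 Ω
  L: Z = jωL = j·314.2·0.103 = 0 + j32.36 Ω
  C: Z = 1/(jωC) = -j/(ω·C) = 0 - j31.83 Ω
Step 3 — Parallel combination: 1/Z_total = 1/R + 1/L + 1/C; Z_total = 13 - j0.08653 Ω = 13∠-0.4° Ω.
Step 4 — Source phasor: V = 40.8∠-110.3° V = -14.15 - j38.27 V.
Step 5 — Ohm's law: I = V / Z_total = (-14.15 - j38.27) / (13 - j0.08653) = -1.069 - j2.951 A.
Step 6 — Convert to polar: |I| = 3.139 A, ∠I = -109.9°.

I = 3.139∠-109.9° A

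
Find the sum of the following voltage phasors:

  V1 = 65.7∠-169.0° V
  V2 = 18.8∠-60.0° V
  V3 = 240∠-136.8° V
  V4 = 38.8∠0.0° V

Step 1 — Convert each phasor to rectangular form:
  V1 = 65.7·(cos(-169.0°) + j·sin(-169.0°)) = -64.49 - j12.54 V
  V2 = 18.8·(cos(-60.0°) + j·sin(-60.0°)) = 9.4 - j16.28 V
  V3 = 240·(cos(-136.8°) + j·sin(-136.8°)) = -175 - j164.3 V
  V4 = 38.8·(cos(0.0°) + j·sin(0.0°)) = 38.8 V
Step 2 — Sum components: V_total = -191.2 - j193.1 V.
Step 3 — Convert to polar: |V_total| = 271.8 V, ∠V_total = -134.7°.

V_total = 271.8∠-134.7° V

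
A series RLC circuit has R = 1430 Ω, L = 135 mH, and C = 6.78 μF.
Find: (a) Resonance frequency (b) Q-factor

Step 1 — Resonance condition Im(Z)=0 gives ω₀ = 1/√(LC).
Step 2 — ω₀ = 1/√(0.135·6.78e-06) = 1045 rad/s.
Step 3 — f₀ = ω₀/(2π) = 166.4 Hz.
Step 4 — Series Q: Q = ω₀L/R = 1045·0.135/1430 = 0.09868.

(a) f₀ = 166.4 Hz  (b) Q = 0.09868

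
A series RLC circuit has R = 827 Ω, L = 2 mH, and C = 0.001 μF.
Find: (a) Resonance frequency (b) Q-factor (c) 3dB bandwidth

Step 1 — Resonance condition Im(Z)=0 gives ω₀ = 1/√(LC).
Step 2 — ω₀ = 1/√(0.002·1e-09) = 7.071e+05 rad/s.
Step 3 — f₀ = ω₀/(2π) = 1.125e+05 Hz.
Step 4 — Series Q: Q = ω₀L/R = 7.071e+05·0.002/827 = 1.71.
Step 5 — 3dB bandwidth: Δω = ω₀/Q = 4.135e+05 rad/s; BW = Δω/(2π) = 6.581e+04 Hz.

(a) f₀ = 1.125e+05 Hz  (b) Q = 1.71  (c) BW = 6.581e+04 Hz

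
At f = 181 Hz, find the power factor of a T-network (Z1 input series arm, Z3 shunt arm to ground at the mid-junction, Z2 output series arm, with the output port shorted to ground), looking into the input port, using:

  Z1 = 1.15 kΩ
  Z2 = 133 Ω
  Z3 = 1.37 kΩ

Step 1 — Angular frequency: ω = 2π·f = 2π·181 = 1137 rad/s.
Step 2 — Component impedances:
  Z1: Z = R = 1150 Ω
  Z2: Z = R = 133 Ω
  Z3: Z = R = 1370 Ω
Step 3 — With the output port shorted to ground, the output series arm Z2 runs from the junction to ground; the shunt arm Z3 also runs from the junction to ground. They appear in parallel: Z3 || Z2 = 121.2 Ω.
Step 4 — Series with input arm Z1: Z_in = Z1 + (Z3 || Z2) = 1271 Ω = 1271∠0.0° Ω.
Step 5 — Power factor: PF = cos(φ) = Re(Z)/|Z| = 1271/1271 = 1.
Step 6 — Type: Im(Z) = 0 ⇒ unity (phase φ = 0.0°).

PF = 1 (unity, φ = 0.0°)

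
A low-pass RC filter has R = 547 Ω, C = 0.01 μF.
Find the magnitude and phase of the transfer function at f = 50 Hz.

Step 1 — Angular frequency: ω = 2π·50 = 314.2 rad/s.
Step 2 — Transfer function: H(jω) = 1/(1 + jωRC).
Step 3 — Denominator: 1 + jωRC = 1 + j·314.2·547·1e-08 = 1 + j0.001718.
Step 4 — H = 1 - j0.001718.
Step 5 — Magnitude: |H| = 1 (-0.0 dB); phase: φ = -0.1°.

|H| = 1 (-0.0 dB), φ = -0.1°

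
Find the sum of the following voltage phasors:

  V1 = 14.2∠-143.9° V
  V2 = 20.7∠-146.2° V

Step 1 — Convert each phasor to rectangular form:
  V1 = 14.2·(cos(-143.9°) + j·sin(-143.9°)) = -11.47 - j8.367 V
  V2 = 20.7·(cos(-146.2°) + j·sin(-146.2°)) = -17.2 - j11.52 V
Step 2 — Sum components: V_total = -28.67 - j19.88 V.
Step 3 — Convert to polar: |V_total| = 34.89 V, ∠V_total = -145.3°.

V_total = 34.89∠-145.3° V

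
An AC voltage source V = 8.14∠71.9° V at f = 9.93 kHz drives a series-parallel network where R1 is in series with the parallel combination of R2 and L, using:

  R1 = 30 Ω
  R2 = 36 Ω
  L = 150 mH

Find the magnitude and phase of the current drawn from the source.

Step 1 — Angular frequency: ω = 2π·f = 2π·9930 = 6.239e+04 rad/s.
Step 2 — Component impedances:
  R1: Z = R = 30 Ω
  R2: Z = R = 36 Ω
  L: Z = jωL = j·6.239e+04·0.15 = 0 + j9359 Ω
Step 3 — Parallel branch: R2 || L = 1/(1/R2 + 1/L) = 36 + j0.1385 Ω.
Step 4 — Series with R1: Z_total = R1 + (R2 || L) = 66 + j0.1385 Ω = 66∠0.1° Ω.
Step 5 — Source phasor: V = 8.14∠71.9° V = 2.529 + j7.737 V.
Step 6 — Ohm's law: I = V / Z_total = (2.529 + j7.737) / (66 + j0.1385) = 0.03856 + j0.1172 A.
Step 7 — Convert to polar: |I| = 0.1233 A, ∠I = 71.8°.

I = 0.1233∠71.8° A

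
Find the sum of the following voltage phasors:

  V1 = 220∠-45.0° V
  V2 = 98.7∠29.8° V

Step 1 — Convert each phasor to rectangular form:
  V1 = 220·(cos(-45.0°) + j·sin(-45.0°)) = 155.6 - j155.6 V
  V2 = 98.7·(cos(29.8°) + j·sin(29.8°)) = 85.65 + j49.05 V
Step 2 — Sum components: V_total = 241.2 - j106.5 V.
Step 3 — Convert to polar: |V_total| = 263.7 V, ∠V_total = -23.8°.

V_total = 263.7∠-23.8° V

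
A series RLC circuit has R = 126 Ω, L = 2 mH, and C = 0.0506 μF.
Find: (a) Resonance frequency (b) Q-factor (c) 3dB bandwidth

Step 1 — Resonance condition Im(Z)=0 gives ω₀ = 1/√(LC).
Step 2 — ω₀ = 1/√(0.002·5.06e-08) = 9.941e+04 rad/s.
Step 3 — f₀ = ω₀/(2π) = 1.582e+04 Hz.
Step 4 — Series Q: Q = ω₀L/R = 9.941e+04·0.002/126 = 1.578.
Step 5 — 3dB bandwidth: Δω = ω₀/Q = 6.3e+04 rad/s; BW = Δω/(2π) = 1.003e+04 Hz.

(a) f₀ = 1.582e+04 Hz  (b) Q = 1.578  (c) BW = 1.003e+04 Hz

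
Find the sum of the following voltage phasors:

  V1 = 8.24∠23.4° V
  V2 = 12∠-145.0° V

Step 1 — Convert each phasor to rectangular form:
  V1 = 8.24·(cos(23.4°) + j·sin(23.4°)) = 7.562 + j3.272 V
  V2 = 12·(cos(-145.0°) + j·sin(-145.0°)) = -9.83 - j6.883 V
Step 2 — Sum components: V_total = -2.268 - j3.61 V.
Step 3 — Convert to polar: |V_total| = 4.263 V, ∠V_total = -122.1°.

V_total = 4.263∠-122.1° V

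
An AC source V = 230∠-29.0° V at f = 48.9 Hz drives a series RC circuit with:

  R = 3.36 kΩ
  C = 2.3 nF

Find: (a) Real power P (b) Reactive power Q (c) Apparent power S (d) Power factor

Step 1 — Angular frequency: ω = 2π·f = 2π·48.9 = 307.2 rad/s.
Step 2 — Component impedances:
  R: Z = R = 3360 Ω
  C: Z = 1/(jωC) = -j/(ω·C) = 0 - j1.415e+06 Ω
Step 3 — Series combination: Z_total = R + C = 3360 - j1.415e+06 Ω = 1.415e+06∠-89.9° Ω.
Step 4 — Source phasor: V = 230∠-29.0° V = 201.2 - j111.5 V.
Step 5 — Current: I = V / Z = 7.914e-05 + j0.000142 A = 0.0001625∠60.9° A.
Step 6 — Complex power: S = V·I* = 8.876e-05 - j0.03738 VA.
Step 7 — Real power: P = Re(S) = 8.876e-05 W.
Step 8 — Reactive power: Q = Im(S) = -0.03738 VAR.
Step 9 — Apparent power: |S| = 0.03738 VA.
Step 10 — Power factor: PF = P/|S| = 0.002374 (leading).

(a) P = 8.876e-05 W  (b) Q = -0.03738 VAR  (c) S = 0.03738 VA  (d) PF = 0.002374 (leading)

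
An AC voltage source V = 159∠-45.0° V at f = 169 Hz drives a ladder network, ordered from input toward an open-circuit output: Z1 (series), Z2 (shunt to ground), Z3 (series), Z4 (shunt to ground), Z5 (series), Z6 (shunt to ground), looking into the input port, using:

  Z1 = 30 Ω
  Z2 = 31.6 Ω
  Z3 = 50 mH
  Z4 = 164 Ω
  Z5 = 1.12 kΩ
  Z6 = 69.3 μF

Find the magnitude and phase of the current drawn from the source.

Step 1 — Angular frequency: ω = 2π·f = 2π·169 = 1062 rad/s.
Step 2 — Component impedances:
  Z1: Z = R = 30 Ω
  Z2: Z = R = 31.6 Ω
  Z3: Z = jωL = j·1062·0.05 = 0 + j53.09 Ω
  Z4: Z = R = 164 Ω
  Z5: Z = R = 1120 Ω
  Z6: Z = 1/(jωC) = -j/(ω·C) = 0 - j13.59 Ω
Step 3 — Ladder network (open output): work backward from the far end, alternating series and parallel combinations. Z_in = 56.36 + j1.585 Ω = 56.38∠1.6° Ω.
Step 4 — Source phasor: V = 159∠-45.0° V = 112.4 - j112.4 V.
Step 5 — Ohm's law: I = V / Z_total = (112.4 - j112.4) / (56.36 + j1.585) = 1.937 - j2.049 A.
Step 6 — Convert to polar: |I| = 2.82 A, ∠I = -46.6°.

I = 2.82∠-46.6° A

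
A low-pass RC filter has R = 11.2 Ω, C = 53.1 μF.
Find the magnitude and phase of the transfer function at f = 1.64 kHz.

Step 1 — Angular frequency: ω = 2π·1640 = 1.03e+04 rad/s.
Step 2 — Transfer function: H(jω) = 1/(1 + jωRC).
Step 3 — Denominator: 1 + jωRC = 1 + j·1.03e+04·11.2·5.31e-05 = 1 + j6.128.
Step 4 — H = 0.02594 - j0.1589.
Step 5 — Magnitude: |H| = 0.161 (-15.9 dB); phase: φ = -80.7°.

|H| = 0.161 (-15.9 dB), φ = -80.7°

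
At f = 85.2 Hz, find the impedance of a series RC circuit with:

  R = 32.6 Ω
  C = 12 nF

Step 1 — Angular frequency: ω = 2π·f = 2π·85.2 = 535.3 rad/s.
Step 2 — Component impedances:
  R: Z = R = 32.6 Ω
  C: Z = 1/(jωC) = -j/(ω·C) = 0 - j1.557e+05 Ω
Step 3 — Series combination: Z_total = R + C = 32.6 - j1.557e+05 Ω = 1.557e+05∠-90.0° Ω.

Z = 32.6 - j1.557e+05 Ω = 1.557e+05∠-90.0° Ω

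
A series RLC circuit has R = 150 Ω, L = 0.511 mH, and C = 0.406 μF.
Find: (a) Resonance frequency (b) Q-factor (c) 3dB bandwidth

Step 1 — Resonance condition Im(Z)=0 gives ω₀ = 1/√(LC).
Step 2 — ω₀ = 1/√(0.000511·4.06e-07) = 6.943e+04 rad/s.
Step 3 — f₀ = ω₀/(2π) = 1.105e+04 Hz.
Step 4 — Series Q: Q = ω₀L/R = 6.943e+04·0.000511/150 = 0.2365.
Step 5 — 3dB bandwidth: Δω = ω₀/Q = 2.935e+05 rad/s; BW = Δω/(2π) = 4.672e+04 Hz.

(a) f₀ = 1.105e+04 Hz  (b) Q = 0.2365  (c) BW = 4.672e+04 Hz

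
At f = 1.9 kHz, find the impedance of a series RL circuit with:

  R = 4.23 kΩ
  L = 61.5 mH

Step 1 — Angular frequency: ω = 2π·f = 2π·1900 = 1.194e+04 rad/s.
Step 2 — Component impedances:
  R: Z = R = 4230 Ω
  L: Z = jωL = j·1.194e+04·0.0615 = 0 + j734.2 Ω
Step 3 — Series combination: Z_total = R + L = 4230 + j734.2 Ω = 4293∠9.8° Ω.

Z = 4230 + j734.2 Ω = 4293∠9.8° Ω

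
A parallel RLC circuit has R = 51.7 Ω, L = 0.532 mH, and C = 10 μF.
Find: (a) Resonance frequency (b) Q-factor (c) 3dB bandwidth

Step 1 — Resonance: ω₀ = 1/√(LC) = 1/√(0.000532·1e-05) = 1.371e+04 rad/s.
Step 2 — f₀ = ω₀/(2π) = 2182 Hz.
Step 3 — Parallel Q: Q = R/(ω₀L) = 51.7/(1.371e+04·0.000532) = 7.088.
Step 4 — Bandwidth: Δω = ω₀/Q = 1934 rad/s; BW = Δω/(2π) = 307.8 Hz.

(a) f₀ = 2182 Hz  (b) Q = 7.088  (c) BW = 307.8 Hz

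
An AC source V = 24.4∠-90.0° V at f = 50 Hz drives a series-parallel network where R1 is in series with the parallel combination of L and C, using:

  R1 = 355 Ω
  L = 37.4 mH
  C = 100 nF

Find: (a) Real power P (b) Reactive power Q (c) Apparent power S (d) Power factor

Step 1 — Angular frequency: ω = 2π·f = 2π·50 = 314.2 rad/s.
Step 2 — Component impedances:
  R1: Z = R = 355 Ω
  L: Z = jωL = j·314.2·0.0374 = 0 + j11.75 Ω
  C: Z = 1/(jωC) = -j/(ω·C) = 0 - j3.183e+04 Ω
Step 3 — Parallel branch: L || C = 1/(1/L + 1/C) = 0 + j11.75 Ω.
Step 4 — Series with R1: Z_total = R1 + (L || C) = 355 + j11.75 Ω = 355.2∠1.9° Ω.
Step 5 — Source phasor: V = 24.4∠-90.0° V = 0 - j24.4 V.
Step 6 — Current: I = V / Z = -0.002273 - j0.06866 A = 0.06869∠-91.9° A.
Step 7 — Complex power: S = V·I* = 1.675 + j0.05547 VA.
Step 8 — Real power: P = Re(S) = 1.675 W.
Step 9 — Reactive power: Q = Im(S) = 0.05547 VAR.
Step 10 — Apparent power: |S| = 1.676 VA.
Step 11 — Power factor: PF = P/|S| = 0.9995 (lagging).

(a) P = 1.675 W  (b) Q = 0.05547 VAR  (c) S = 1.676 VA  (d) PF = 0.9995 (lagging)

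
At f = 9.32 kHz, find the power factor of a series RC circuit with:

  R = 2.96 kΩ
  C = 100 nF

Step 1 — Angular frequency: ω = 2π·f = 2π·9320 = 5.856e+04 rad/s.
Step 2 — Component impedances:
  R: Z = R = 2960 Ω
  C: Z = 1/(jωC) = -j/(ω·C) = 0 - j170.8 Ω
Step 3 — Series combination: Z_total = R + C = 2960 - j170.8 Ω = 2965∠-3.3° Ω.
Step 4 — Power factor: PF = cos(φ) = Re(Z)/|Z| = 2960/2965 = 0.9983.
Step 5 — Type: Im(Z) = -170.8 ⇒ leading (phase φ = -3.3°).

PF = 0.9983 (leading, φ = -3.3°)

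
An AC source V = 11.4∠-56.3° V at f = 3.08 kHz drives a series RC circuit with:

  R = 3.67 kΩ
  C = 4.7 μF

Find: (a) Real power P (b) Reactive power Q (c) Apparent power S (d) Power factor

Step 1 — Angular frequency: ω = 2π·f = 2π·3080 = 1.935e+04 rad/s.
Step 2 — Component impedances:
  R: Z = R = 3670 Ω
  C: Z = 1/(jωC) = -j/(ω·C) = 0 - j10.99 Ω
Step 3 — Series combination: Z_total = R + C = 3670 - j10.99 Ω = 3670∠-0.2° Ω.
Step 4 — Source phasor: V = 11.4∠-56.3° V = 6.325 - j9.484 V.
Step 5 — Current: I = V / Z = 0.001731 - j0.002579 A = 0.003106∠-56.1° A.
Step 6 — Complex power: S = V·I* = 0.03541 - j0.0001061 VA.
Step 7 — Real power: P = Re(S) = 0.03541 W.
Step 8 — Reactive power: Q = Im(S) = -0.0001061 VAR.
Step 9 — Apparent power: |S| = 0.03541 VA.
Step 10 — Power factor: PF = P/|S| = 1 (leading).

(a) P = 0.03541 W  (b) Q = -0.0001061 VAR  (c) S = 0.03541 VA  (d) PF = 1 (leading)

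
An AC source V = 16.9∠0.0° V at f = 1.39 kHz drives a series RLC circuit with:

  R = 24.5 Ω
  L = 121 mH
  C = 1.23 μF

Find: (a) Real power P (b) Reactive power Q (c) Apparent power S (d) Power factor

Step 1 — Angular frequency: ω = 2π·f = 2π·1390 = 8734 rad/s.
Step 2 — Component impedances:
  R: Z = R = 24.5 Ω
  L: Z = jωL = j·8734·0.121 = 0 + j1057 Ω
  C: Z = 1/(jωC) = -j/(ω·C) = 0 - j93.09 Ω
Step 3 — Series combination: Z_total = R + L + C = 24.5 + j963.7 Ω = 964∠88.5° Ω.
Step 4 — Source phasor: V = 16.9∠0.0° V = 16.9 V.
Step 5 — Current: I = V / Z = 0.0004456 - j0.01753 A = 0.01753∠-88.5° A.
Step 6 — Complex power: S = V·I* = 0.00753 + j0.2962 VA.
Step 7 — Real power: P = Re(S) = 0.00753 W.
Step 8 — Reactive power: Q = Im(S) = 0.2962 VAR.
Step 9 — Apparent power: |S| = 0.2963 VA.
Step 10 — Power factor: PF = P/|S| = 0.02542 (lagging).

(a) P = 0.00753 W  (b) Q = 0.2962 VAR  (c) S = 0.2963 VA  (d) PF = 0.02542 (lagging)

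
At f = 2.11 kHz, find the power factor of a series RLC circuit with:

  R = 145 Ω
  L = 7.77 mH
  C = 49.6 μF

Step 1 — Angular frequency: ω = 2π·f = 2π·2110 = 1.326e+04 rad/s.
Step 2 — Component impedances:
  R: Z = R = 145 Ω
  L: Z = jωL = j·1.326e+04·0.00777 = 0 + j103 Ω
  C: Z = 1/(jωC) = -j/(ω·C) = 0 - j1.521 Ω
Step 3 — Series combination: Z_total = R + L + C = 145 + j101.5 Ω = 177∠35.0° Ω.
Step 4 — Power factor: PF = cos(φ) = Re(Z)/|Z| = 145/176.99 = 0.8193.
Step 5 — Type: Im(Z) = 101.5 ⇒ lagging (phase φ = 35.0°).

PF = 0.8193 (lagging, φ = 35.0°)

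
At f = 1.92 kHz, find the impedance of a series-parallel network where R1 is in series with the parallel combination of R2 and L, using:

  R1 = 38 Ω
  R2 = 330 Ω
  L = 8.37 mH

Step 1 — Angular frequency: ω = 2π·f = 2π·1920 = 1.206e+04 rad/s.
Step 2 — Component impedances:
  R1: Z = R = 38 Ω
  R2: Z = R = 330 Ω
  L: Z = jωL = j·1.206e+04·0.00837 = 0 + j101 Ω
Step 3 — Parallel branch: R2 || L = 1/(1/R2 + 1/L) = 28.25 + j92.33 Ω.
Step 4 — Series with R1: Z_total = R1 + (R2 || L) = 66.25 + j92.33 Ω = 113.6∠54.3° Ω.

Z = 66.25 + j92.33 Ω = 113.6∠54.3° Ω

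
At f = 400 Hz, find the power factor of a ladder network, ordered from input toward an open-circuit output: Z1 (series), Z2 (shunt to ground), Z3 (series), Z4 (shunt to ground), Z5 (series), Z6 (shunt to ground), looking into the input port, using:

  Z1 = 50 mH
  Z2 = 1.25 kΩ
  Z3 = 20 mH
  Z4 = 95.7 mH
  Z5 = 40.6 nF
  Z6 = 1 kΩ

Step 1 — Angular frequency: ω = 2π·f = 2π·400 = 2513 rad/s.
Step 2 — Component impedances:
  Z1: Z = jωL = j·2513·0.05 = 0 + j125.7 Ω
  Z2: Z = R = 1250 Ω
  Z3: Z = jωL = j·2513·0.02 = 0 + j50.27 Ω
  Z4: Z = jωL = j·2513·0.0957 = 0 + j240.5 Ω
  Z5: Z = 1/(jωC) = -j/(ω·C) = 0 - j9800 Ω
  Z6: Z = R = 1000 Ω
Step 3 — Ladder network (open output): work backward from the far end, alternating series and parallel combinations. Z_in = 67.23 + j406.3 Ω = 411.9∠80.6° Ω.
Step 4 — Power factor: PF = cos(φ) = Re(Z)/|Z| = 67.23/411.9 = 0.1632.
Step 5 — Type: Im(Z) = 406.3 ⇒ lagging (phase φ = 80.6°).

PF = 0.1632 (lagging, φ = 80.6°)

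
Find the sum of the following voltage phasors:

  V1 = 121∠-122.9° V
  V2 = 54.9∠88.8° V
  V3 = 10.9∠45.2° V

Step 1 — Convert each phasor to rectangular form:
  V1 = 121·(cos(-122.9°) + j·sin(-122.9°)) = -65.72 - j101.6 V
  V2 = 54.9·(cos(88.8°) + j·sin(88.8°)) = 1.15 + j54.89 V
  V3 = 10.9·(cos(45.2°) + j·sin(45.2°)) = 7.681 + j7.734 V
Step 2 — Sum components: V_total = -56.89 - j38.97 V.
Step 3 — Convert to polar: |V_total| = 68.96 V, ∠V_total = -145.6°.

V_total = 68.96∠-145.6° V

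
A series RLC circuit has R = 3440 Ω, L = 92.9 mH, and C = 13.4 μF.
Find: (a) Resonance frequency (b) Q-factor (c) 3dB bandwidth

Step 1 — Resonance condition Im(Z)=0 gives ω₀ = 1/√(LC).
Step 2 — ω₀ = 1/√(0.0929·1.34e-05) = 896.3 rad/s.
Step 3 — f₀ = ω₀/(2π) = 142.6 Hz.
Step 4 — Series Q: Q = ω₀L/R = 896.3·0.0929/3440 = 0.0242.
Step 5 — 3dB bandwidth: Δω = ω₀/Q = 3.703e+04 rad/s; BW = Δω/(2π) = 5893 Hz.

(a) f₀ = 142.6 Hz  (b) Q = 0.0242  (c) BW = 5893 Hz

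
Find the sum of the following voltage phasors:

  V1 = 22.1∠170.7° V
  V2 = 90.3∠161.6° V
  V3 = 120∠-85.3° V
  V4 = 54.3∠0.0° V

Step 1 — Convert each phasor to rectangular form:
  V1 = 22.1·(cos(170.7°) + j·sin(170.7°)) = -21.81 + j3.571 V
  V2 = 90.3·(cos(161.6°) + j·sin(161.6°)) = -85.68 + j28.5 V
  V3 = 120·(cos(-85.3°) + j·sin(-85.3°)) = 9.833 - j119.6 V
  V4 = 54.3·(cos(0.0°) + j·sin(0.0°)) = 54.3 V
Step 2 — Sum components: V_total = -43.36 - j87.52 V.
Step 3 — Convert to polar: |V_total| = 97.67 V, ∠V_total = -116.4°.

V_total = 97.67∠-116.4° V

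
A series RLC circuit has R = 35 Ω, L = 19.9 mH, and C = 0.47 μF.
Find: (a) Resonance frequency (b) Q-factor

Step 1 — Resonance condition Im(Z)=0 gives ω₀ = 1/√(LC).
Step 2 — ω₀ = 1/√(0.0199·4.7e-07) = 1.034e+04 rad/s.
Step 3 — f₀ = ω₀/(2π) = 1646 Hz.
Step 4 — Series Q: Q = ω₀L/R = 1.034e+04·0.0199/35 = 5.879.

(a) f₀ = 1646 Hz  (b) Q = 5.879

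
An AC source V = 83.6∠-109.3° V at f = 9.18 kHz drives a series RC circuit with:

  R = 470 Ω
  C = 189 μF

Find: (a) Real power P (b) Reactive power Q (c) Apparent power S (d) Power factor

Step 1 — Angular frequency: ω = 2π·f = 2π·9180 = 5.768e+04 rad/s.
Step 2 — Component impedances:
  R: Z = R = 470 Ω
  C: Z = 1/(jωC) = -j/(ω·C) = 0 - j0.09173 Ω
Step 3 — Series combination: Z_total = R + C = 470 - j0.09173 Ω = 470∠-0.0° Ω.
Step 4 — Source phasor: V = 83.6∠-109.3° V = -27.63 - j78.9 V.
Step 5 — Current: I = V / Z = -0.05876 - j0.1679 A = 0.1779∠-109.3° A.
Step 6 — Complex power: S = V·I* = 14.87 - j0.002902 VA.
Step 7 — Real power: P = Re(S) = 14.87 W.
Step 8 — Reactive power: Q = Im(S) = -0.002902 VAR.
Step 9 — Apparent power: |S| = 14.87 VA.
Step 10 — Power factor: PF = P/|S| = 1 (leading).

(a) P = 14.87 W  (b) Q = -0.002902 VAR  (c) S = 14.87 VA  (d) PF = 1 (leading)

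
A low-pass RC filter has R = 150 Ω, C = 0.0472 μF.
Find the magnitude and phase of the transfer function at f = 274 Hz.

Step 1 — Angular frequency: ω = 2π·274 = 1722 rad/s.
Step 2 — Transfer function: H(jω) = 1/(1 + jωRC).
Step 3 — Denominator: 1 + jωRC = 1 + j·1722·150·4.72e-08 = 1 + j0.01219.
Step 4 — H = 0.9999 - j0.01219.
Step 5 — Magnitude: |H| = 0.9999 (-0.0 dB); phase: φ = -0.7°.

|H| = 0.9999 (-0.0 dB), φ = -0.7°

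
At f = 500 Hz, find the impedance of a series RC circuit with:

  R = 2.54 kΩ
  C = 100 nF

Step 1 — Angular frequency: ω = 2π·f = 2π·500 = 3142 rad/s.
Step 2 — Component impedances:
  R: Z = R = 2540 Ω
  C: Z = 1/(jωC) = -j/(ω·C) = 0 - j3183 Ω
Step 3 — Series combination: Z_total = R + C = 2540 - j3183 Ω = 4072∠-51.4° Ω.

Z = 2540 - j3183 Ω = 4072∠-51.4° Ω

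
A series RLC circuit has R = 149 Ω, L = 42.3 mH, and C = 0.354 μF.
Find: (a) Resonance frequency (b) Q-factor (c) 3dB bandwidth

Step 1 — Resonance: ω₀ = 1/√(LC) = 1/√(0.0423·3.54e-07) = 8172 rad/s.
Step 2 — f₀ = ω₀/(2π) = 1301 Hz.
Step 3 — Series Q: Q = ω₀L/R = 8172·0.0423/149 = 2.32.
Step 4 — Bandwidth: Δω = ω₀/Q = 3522 rad/s; BW = Δω/(2π) = 560.6 Hz.

(a) f₀ = 1301 Hz  (b) Q = 2.32  (c) BW = 560.6 Hz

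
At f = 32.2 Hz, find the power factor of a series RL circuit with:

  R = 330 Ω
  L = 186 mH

Step 1 — Angular frequency: ω = 2π·f = 2π·32.2 = 202.3 rad/s.
Step 2 — Component impedances:
  R: Z = R = 330 Ω
  L: Z = jωL = j·202.3·0.186 = 0 + j37.63 Ω
Step 3 — Series combination: Z_total = R + L = 330 + j37.63 Ω = 332.1∠6.5° Ω.
Step 4 — Power factor: PF = cos(φ) = Re(Z)/|Z| = 330/332.14 = 0.9936.
Step 5 — Type: Im(Z) = 37.63 ⇒ lagging (phase φ = 6.5°).

PF = 0.9936 (lagging, φ = 6.5°)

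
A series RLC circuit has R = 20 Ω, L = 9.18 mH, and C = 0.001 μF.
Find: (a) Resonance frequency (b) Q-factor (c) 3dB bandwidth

Step 1 — Resonance condition Im(Z)=0 gives ω₀ = 1/√(LC).
Step 2 — ω₀ = 1/√(0.00918·1e-09) = 3.3e+05 rad/s.
Step 3 — f₀ = ω₀/(2π) = 5.253e+04 Hz.
Step 4 — Series Q: Q = ω₀L/R = 3.3e+05·0.00918/20 = 151.5.
Step 5 — 3dB bandwidth: Δω = ω₀/Q = 2179 rad/s; BW = Δω/(2π) = 346.7 Hz.

(a) f₀ = 5.253e+04 Hz  (b) Q = 151.5  (c) BW = 346.7 Hz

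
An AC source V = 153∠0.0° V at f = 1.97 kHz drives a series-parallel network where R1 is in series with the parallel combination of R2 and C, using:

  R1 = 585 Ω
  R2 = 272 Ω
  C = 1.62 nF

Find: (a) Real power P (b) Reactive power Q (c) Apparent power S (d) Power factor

Step 1 — Angular frequency: ω = 2π·f = 2π·1970 = 1.238e+04 rad/s.
Step 2 — Component impedances:
  R1: Z = R = 585 Ω
  R2: Z = R = 272 Ω
  C: Z = 1/(jωC) = -j/(ω·C) = 0 - j4.987e+04 Ω
Step 3 — Parallel branch: R2 || C = 1/(1/R2 + 1/C) = 272 - j1.483 Ω.
Step 4 — Series with R1: Z_total = R1 + (R2 || C) = 857 - j1.483 Ω = 857∠-0.1° Ω.
Step 5 — Source phasor: V = 153∠0.0° V = 153 V.
Step 6 — Current: I = V / Z = 0.1785 + j0.000309 A = 0.1785∠0.1° A.
Step 7 — Complex power: S = V·I* = 27.32 - j0.04728 VA.
Step 8 — Real power: P = Re(S) = 27.32 W.
Step 9 — Reactive power: Q = Im(S) = -0.04728 VAR.
Step 10 — Apparent power: |S| = 27.32 VA.
Step 11 — Power factor: PF = P/|S| = 1 (leading).

(a) P = 27.32 W  (b) Q = -0.04728 VAR  (c) S = 27.32 VA  (d) PF = 1 (leading)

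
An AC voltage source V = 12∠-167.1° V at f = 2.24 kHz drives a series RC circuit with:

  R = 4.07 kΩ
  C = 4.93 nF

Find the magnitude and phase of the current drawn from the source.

Step 1 — Angular frequency: ω = 2π·f = 2π·2240 = 1.407e+04 rad/s.
Step 2 — Component impedances:
  R: Z = R = 4070 Ω
  C: Z = 1/(jωC) = -j/(ω·C) = 0 - j1.441e+04 Ω
Step 3 — Series combination: Z_total = R + C = 4070 - j1.441e+04 Ω = 1.498e+04∠-74.2° Ω.
Step 4 — Source phasor: V = 12∠-167.1° V = -11.7 - j2.679 V.
Step 5 — Ohm's law: I = V / Z_total = (-11.7 - j2.679) / (4070 - j1.441e+04) = -4.012e-05 - j0.0008003 A.
Step 6 — Convert to polar: |I| = 0.0008013 A, ∠I = -92.9°.

I = 0.0008013∠-92.9° A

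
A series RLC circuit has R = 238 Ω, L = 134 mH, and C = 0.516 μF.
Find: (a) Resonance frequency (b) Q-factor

Step 1 — Resonance condition Im(Z)=0 gives ω₀ = 1/√(LC).
Step 2 — ω₀ = 1/√(0.134·5.16e-07) = 3803 rad/s.
Step 3 — f₀ = ω₀/(2π) = 605.3 Hz.
Step 4 — Series Q: Q = ω₀L/R = 3803·0.134/238 = 2.141.

(a) f₀ = 605.3 Hz  (b) Q = 2.141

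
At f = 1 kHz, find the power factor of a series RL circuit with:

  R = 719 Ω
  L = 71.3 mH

Step 1 — Angular frequency: ω = 2π·f = 2π·1000 = 6283 rad/s.
Step 2 — Component impedances:
  R: Z = R = 719 Ω
  L: Z = jωL = j·6283·0.0713 = 0 + j448 Ω
Step 3 — Series combination: Z_total = R + L = 719 + j448 Ω = 847.1∠31.9° Ω.
Step 4 — Power factor: PF = cos(φ) = Re(Z)/|Z| = 719/847.15 = 0.8487.
Step 5 — Type: Im(Z) = 448 ⇒ lagging (phase φ = 31.9°).

PF = 0.8487 (lagging, φ = 31.9°)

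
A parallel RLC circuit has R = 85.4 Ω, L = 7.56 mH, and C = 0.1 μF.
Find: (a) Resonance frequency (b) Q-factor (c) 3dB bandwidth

Step 1 — Resonance: ω₀ = 1/√(LC) = 1/√(0.00756·1e-07) = 3.637e+04 rad/s.
Step 2 — f₀ = ω₀/(2π) = 5788 Hz.
Step 3 — Parallel Q: Q = R/(ω₀L) = 85.4/(3.637e+04·0.00756) = 0.3106.
Step 4 — Bandwidth: Δω = ω₀/Q = 1.171e+05 rad/s; BW = Δω/(2π) = 1.864e+04 Hz.

(a) f₀ = 5788 Hz  (b) Q = 0.3106  (c) BW = 1.864e+04 Hz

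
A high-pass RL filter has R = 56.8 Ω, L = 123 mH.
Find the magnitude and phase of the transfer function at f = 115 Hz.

Step 1 — Angular frequency: ω = 2π·115 = 722.6 rad/s.
Step 2 — Transfer function: H(jω) = jωL/(R + jωL).
Step 3 — Numerator jωL = j·88.88; denominator R + jωL = 56.8 + j88.88.
Step 4 — H = 0.71 + j0.4538.
Step 5 — Magnitude: |H| = 0.8426 (-1.5 dB); phase: φ = 32.6°.

|H| = 0.8426 (-1.5 dB), φ = 32.6°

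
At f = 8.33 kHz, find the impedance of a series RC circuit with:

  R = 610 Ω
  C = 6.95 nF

Step 1 — Angular frequency: ω = 2π·f = 2π·8330 = 5.234e+04 rad/s.
Step 2 — Component impedances:
  R: Z = R = 610 Ω
  C: Z = 1/(jωC) = -j/(ω·C) = 0 - j2749 Ω
Step 3 — Series combination: Z_total = R + C = 610 - j2749 Ω = 2816∠-77.5° Ω.

Z = 610 - j2749 Ω = 2816∠-77.5° Ω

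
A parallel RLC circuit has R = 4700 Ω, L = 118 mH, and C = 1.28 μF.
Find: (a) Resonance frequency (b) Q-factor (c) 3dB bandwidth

Step 1 — Resonance: ω₀ = 1/√(LC) = 1/√(0.118·1.28e-06) = 2573 rad/s.
Step 2 — f₀ = ω₀/(2π) = 409.5 Hz.
Step 3 — Parallel Q: Q = R/(ω₀L) = 4700/(2573·0.118) = 15.48.
Step 4 — Bandwidth: Δω = ω₀/Q = 166.2 rad/s; BW = Δω/(2π) = 26.46 Hz.

(a) f₀ = 409.5 Hz  (b) Q = 15.48  (c) BW = 26.46 Hz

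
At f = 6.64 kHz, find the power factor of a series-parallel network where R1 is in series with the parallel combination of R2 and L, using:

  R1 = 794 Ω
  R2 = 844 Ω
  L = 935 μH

Step 1 — Angular frequency: ω = 2π·f = 2π·6640 = 4.172e+04 rad/s.
Step 2 — Component impedances:
  R1: Z = R = 794 Ω
  R2: Z = R = 844 Ω
  L: Z = jωL = j·4.172e+04·0.000935 = 0 + j39.01 Ω
Step 3 — Parallel branch: R2 || L = 1/(1/R2 + 1/L) = 1.799 + j38.93 Ω.
Step 4 — Series with R1: Z_total = R1 + (R2 || L) = 795.8 + j38.93 Ω = 796.8∠2.8° Ω.
Step 5 — Power factor: PF = cos(φ) = Re(Z)/|Z| = 795.8/796.75 = 0.9988.
Step 6 — Type: Im(Z) = 38.93 ⇒ lagging (phase φ = 2.8°).

PF = 0.9988 (lagging, φ = 2.8°)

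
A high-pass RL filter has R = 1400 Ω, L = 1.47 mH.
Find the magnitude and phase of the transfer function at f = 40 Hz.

Step 1 — Angular frequency: ω = 2π·40 = 251.3 rad/s.
Step 2 — Transfer function: H(jω) = jωL/(R + jωL).
Step 3 — Numerator jωL = j·0.3695; denominator R + jωL = 1400 + j0.3695.
Step 4 — H = 6.964e-08 + j0.0002639.
Step 5 — Magnitude: |H| = 0.0002639 (-71.6 dB); phase: φ = 90.0°.

|H| = 0.0002639 (-71.6 dB), φ = 90.0°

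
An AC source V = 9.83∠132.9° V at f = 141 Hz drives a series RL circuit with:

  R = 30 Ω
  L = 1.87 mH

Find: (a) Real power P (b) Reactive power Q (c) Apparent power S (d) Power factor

Step 1 — Angular frequency: ω = 2π·f = 2π·141 = 885.9 rad/s.
Step 2 — Component impedances:
  R: Z = R = 30 Ω
  L: Z = jωL = j·885.9·0.00187 = 0 + j1.657 Ω
Step 3 — Series combination: Z_total = R + L = 30 + j1.657 Ω = 30.05∠3.2° Ω.
Step 4 — Source phasor: V = 9.83∠132.9° V = -6.691 + j7.201 V.
Step 5 — Current: I = V / Z = -0.2092 + j0.2516 A = 0.3272∠129.7° A.
Step 6 — Complex power: S = V·I* = 3.211 + j0.1773 VA.
Step 7 — Real power: P = Re(S) = 3.211 W.
Step 8 — Reactive power: Q = Im(S) = 0.1773 VAR.
Step 9 — Apparent power: |S| = 3.216 VA.
Step 10 — Power factor: PF = P/|S| = 0.9985 (lagging).

(a) P = 3.211 W  (b) Q = 0.1773 VAR  (c) S = 3.216 VA  (d) PF = 0.9985 (lagging)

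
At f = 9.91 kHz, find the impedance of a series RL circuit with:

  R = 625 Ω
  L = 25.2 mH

Step 1 — Angular frequency: ω = 2π·f = 2π·9910 = 6.227e+04 rad/s.
Step 2 — Component impedances:
  R: Z = R = 625 Ω
  L: Z = jωL = j·6.227e+04·0.0252 = 0 + j1569 Ω
Step 3 — Series combination: Z_total = R + L = 625 + j1569 Ω = 1689∠68.3° Ω.

Z = 625 + j1569 Ω = 1689∠68.3° Ω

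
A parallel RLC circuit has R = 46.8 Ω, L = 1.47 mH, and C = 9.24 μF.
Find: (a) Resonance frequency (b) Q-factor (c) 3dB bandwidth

Step 1 — Resonance: ω₀ = 1/√(LC) = 1/√(0.00147·9.24e-06) = 8580 rad/s.
Step 2 — f₀ = ω₀/(2π) = 1366 Hz.
Step 3 — Parallel Q: Q = R/(ω₀L) = 46.8/(8580·0.00147) = 3.71.
Step 4 — Bandwidth: Δω = ω₀/Q = 2313 rad/s; BW = Δω/(2π) = 368 Hz.

(a) f₀ = 1366 Hz  (b) Q = 3.71  (c) BW = 368 Hz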